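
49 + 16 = 65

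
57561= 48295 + 9266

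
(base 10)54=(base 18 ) 30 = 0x36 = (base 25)24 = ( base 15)39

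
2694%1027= 640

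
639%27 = 18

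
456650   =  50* 9133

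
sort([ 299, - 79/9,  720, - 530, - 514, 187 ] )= [ - 530, - 514, - 79/9, 187, 299, 720 ]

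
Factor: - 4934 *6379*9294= - 2^2 * 3^1*1549^1 * 2467^1*6379^1 = - 292519225884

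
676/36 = 169/9 = 18.78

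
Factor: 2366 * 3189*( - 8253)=-2^1*3^3*7^2*13^2*131^1*1063^1 = -62270321022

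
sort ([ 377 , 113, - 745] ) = [ - 745  ,  113,377]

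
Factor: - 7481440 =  - 2^5*5^1*19^1*23^1* 107^1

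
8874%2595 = 1089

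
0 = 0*4408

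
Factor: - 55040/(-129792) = 215/507= 3^(-1 )*5^1 * 13^( - 2)*43^1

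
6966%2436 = 2094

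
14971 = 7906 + 7065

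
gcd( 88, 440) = 88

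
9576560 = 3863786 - -5712774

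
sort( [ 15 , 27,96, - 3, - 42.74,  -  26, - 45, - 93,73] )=[ - 93, - 45, - 42.74, - 26, - 3,15,27,73,  96]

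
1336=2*668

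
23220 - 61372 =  - 38152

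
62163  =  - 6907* ( - 9)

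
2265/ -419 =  - 6+ 249/419 = -  5.41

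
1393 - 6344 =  - 4951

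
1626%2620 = 1626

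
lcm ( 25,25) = 25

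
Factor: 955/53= 5^1*53^(-1 )*191^1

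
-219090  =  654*( - 335)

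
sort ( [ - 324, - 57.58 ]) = [ - 324 , - 57.58] 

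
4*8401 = 33604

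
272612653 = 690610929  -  417998276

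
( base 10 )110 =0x6e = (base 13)86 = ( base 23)4i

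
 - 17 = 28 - 45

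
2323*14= 32522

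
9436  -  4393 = 5043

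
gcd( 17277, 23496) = 3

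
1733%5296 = 1733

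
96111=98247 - 2136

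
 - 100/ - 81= 1 + 19/81 = 1.23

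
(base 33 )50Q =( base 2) 1010101011111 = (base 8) 12537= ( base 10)5471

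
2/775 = 2/775 = 0.00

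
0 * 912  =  0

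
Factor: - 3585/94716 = -1195/31572= - 2^(-2 ) * 3^ (  -  2 ) * 5^1 * 239^1*877^(-1 ) 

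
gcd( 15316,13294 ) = 2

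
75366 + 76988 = 152354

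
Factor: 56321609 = 433^1*130073^1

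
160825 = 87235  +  73590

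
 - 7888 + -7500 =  -15388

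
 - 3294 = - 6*549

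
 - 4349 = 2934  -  7283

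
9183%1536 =1503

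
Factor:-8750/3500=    - 5/2 = - 2^( - 1) * 5^1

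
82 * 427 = 35014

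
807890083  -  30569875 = 777320208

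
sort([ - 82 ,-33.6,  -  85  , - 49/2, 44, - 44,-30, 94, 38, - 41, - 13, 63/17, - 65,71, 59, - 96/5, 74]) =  [ - 85,-82, - 65 , - 44, - 41, - 33.6, - 30, - 49/2, - 96/5,  -  13, 63/17,38,44, 59 , 71, 74 , 94 ]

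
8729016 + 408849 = 9137865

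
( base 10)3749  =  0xEA5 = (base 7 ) 13634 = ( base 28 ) 4lp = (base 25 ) 5OO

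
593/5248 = 593/5248 = 0.11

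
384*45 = 17280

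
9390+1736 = 11126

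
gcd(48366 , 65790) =18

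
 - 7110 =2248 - 9358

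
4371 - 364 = 4007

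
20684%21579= 20684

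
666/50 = 333/25 = 13.32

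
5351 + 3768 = 9119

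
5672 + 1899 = 7571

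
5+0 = 5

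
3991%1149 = 544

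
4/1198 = 2/599 = 0.00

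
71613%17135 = 3073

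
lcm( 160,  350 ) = 5600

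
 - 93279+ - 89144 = -182423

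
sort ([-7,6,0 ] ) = [-7,0,6]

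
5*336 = 1680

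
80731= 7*11533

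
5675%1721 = 512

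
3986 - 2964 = 1022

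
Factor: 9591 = 3^1*23^1*139^1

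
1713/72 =571/24 = 23.79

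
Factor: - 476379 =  - 3^2*41^1*1291^1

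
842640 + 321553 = 1164193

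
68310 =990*69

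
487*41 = 19967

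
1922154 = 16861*114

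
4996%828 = 28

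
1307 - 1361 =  - 54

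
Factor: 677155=5^1*135431^1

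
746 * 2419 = 1804574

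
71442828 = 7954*8982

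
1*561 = 561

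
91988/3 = 91988/3 = 30662.67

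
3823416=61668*62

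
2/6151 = 2/6151 = 0.00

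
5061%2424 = 213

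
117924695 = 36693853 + 81230842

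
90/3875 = 18/775 = 0.02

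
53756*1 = 53756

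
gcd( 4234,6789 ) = 73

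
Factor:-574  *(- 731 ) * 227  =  95247838=   2^1*7^1 * 17^1*41^1*43^1*227^1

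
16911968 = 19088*886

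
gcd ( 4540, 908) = 908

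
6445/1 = 6445 = 6445.00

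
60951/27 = 2257 + 4/9 = 2257.44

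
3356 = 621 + 2735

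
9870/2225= 4+194/445 = 4.44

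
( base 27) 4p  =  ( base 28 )4l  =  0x85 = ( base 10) 133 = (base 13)A3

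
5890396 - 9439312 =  - 3548916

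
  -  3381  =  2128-5509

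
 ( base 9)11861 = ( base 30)8QD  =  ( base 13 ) 383b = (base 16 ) 1F39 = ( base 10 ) 7993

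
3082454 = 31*99434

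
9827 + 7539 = 17366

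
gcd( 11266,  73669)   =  1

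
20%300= 20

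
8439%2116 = 2091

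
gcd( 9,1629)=9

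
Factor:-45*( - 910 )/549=2^1*5^2*7^1*13^1*61^( - 1) = 4550/61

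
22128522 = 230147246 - 208018724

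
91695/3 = 30565=30565.00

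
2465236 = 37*66628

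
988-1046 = -58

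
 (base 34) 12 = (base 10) 36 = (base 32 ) 14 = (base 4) 210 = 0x24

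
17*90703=1541951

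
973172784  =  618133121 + 355039663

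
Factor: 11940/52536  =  2^( - 1 )*5^1*11^ ( - 1 ) = 5/22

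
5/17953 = 5/17953 = 0.00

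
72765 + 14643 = 87408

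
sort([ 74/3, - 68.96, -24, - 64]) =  [ - 68.96, - 64, - 24, 74/3] 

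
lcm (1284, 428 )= 1284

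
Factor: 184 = 2^3*23^1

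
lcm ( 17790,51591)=515910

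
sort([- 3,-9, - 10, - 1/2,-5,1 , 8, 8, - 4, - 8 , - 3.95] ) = [-10, - 9, - 8,-5,-4, - 3.95, - 3,-1/2, 1,8 , 8]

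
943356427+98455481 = 1041811908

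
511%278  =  233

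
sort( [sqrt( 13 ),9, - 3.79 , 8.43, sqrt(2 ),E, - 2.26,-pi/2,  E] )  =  [-3.79, - 2.26 ,  -  pi/2,sqrt( 2 ),E,E,sqrt(13), 8.43,9]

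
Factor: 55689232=2^4*349^1*9973^1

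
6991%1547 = 803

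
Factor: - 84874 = - 2^1*42437^1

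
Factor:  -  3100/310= - 2^1*5^1 =- 10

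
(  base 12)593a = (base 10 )9982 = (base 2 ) 10011011111110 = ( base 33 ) 95G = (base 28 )cke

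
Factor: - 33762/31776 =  - 2^(- 4)*17^1 = - 17/16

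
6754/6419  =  6754/6419 = 1.05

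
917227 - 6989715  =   - 6072488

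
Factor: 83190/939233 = 2^1*3^1*5^1*17^( - 1)*47^1 * 59^1*55249^( - 1) 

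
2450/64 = 38 + 9/32 = 38.28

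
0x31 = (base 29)1k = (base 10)49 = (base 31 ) 1i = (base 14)37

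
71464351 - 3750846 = 67713505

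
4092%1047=951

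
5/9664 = 5/9664= 0.00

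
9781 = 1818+7963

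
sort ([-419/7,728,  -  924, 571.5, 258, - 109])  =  [  -  924, - 109 ,  -  419/7, 258, 571.5, 728]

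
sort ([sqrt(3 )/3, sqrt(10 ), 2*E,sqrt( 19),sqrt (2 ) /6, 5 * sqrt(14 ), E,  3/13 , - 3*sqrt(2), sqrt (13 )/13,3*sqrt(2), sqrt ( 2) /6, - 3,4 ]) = [ - 3*sqrt( 2),  -  3,3/13,sqrt(2)/6,sqrt( 2 )/6 , sqrt (13 ) /13,sqrt(3) /3,E, sqrt(10 ),4, 3*sqrt(2 ),sqrt(19 ), 2*E,5 * sqrt ( 14 ) ] 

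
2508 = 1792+716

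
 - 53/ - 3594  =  53/3594 = 0.01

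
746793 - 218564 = 528229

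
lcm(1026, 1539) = 3078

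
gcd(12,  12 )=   12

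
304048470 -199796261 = 104252209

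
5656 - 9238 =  - 3582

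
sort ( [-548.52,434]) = [ - 548.52,434 ] 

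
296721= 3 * 98907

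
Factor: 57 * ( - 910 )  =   - 51870=   - 2^1 * 3^1 * 5^1*7^1*13^1*19^1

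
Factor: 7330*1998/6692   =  3^3 * 5^1*7^( - 1) * 37^1*239^( - 1 )*733^1 =3661335/1673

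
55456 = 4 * 13864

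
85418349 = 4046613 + 81371736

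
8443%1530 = 793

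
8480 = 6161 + 2319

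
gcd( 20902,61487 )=1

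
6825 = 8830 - 2005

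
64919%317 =251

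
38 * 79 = 3002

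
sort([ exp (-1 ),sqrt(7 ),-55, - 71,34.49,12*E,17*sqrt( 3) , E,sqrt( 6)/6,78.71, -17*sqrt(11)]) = [ - 71, -17*sqrt( 11), - 55,exp( - 1),  sqrt( 6)/6, sqrt(7),E, 17*sqrt( 3),12*E,34.49,78.71] 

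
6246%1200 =246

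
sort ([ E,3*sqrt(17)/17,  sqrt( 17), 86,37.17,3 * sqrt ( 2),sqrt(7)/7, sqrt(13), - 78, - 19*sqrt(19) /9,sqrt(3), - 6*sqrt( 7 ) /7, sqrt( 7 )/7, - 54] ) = [  -  78, - 54, - 19*sqrt(19 ) /9, - 6*sqrt( 7)/7, sqrt(7) /7, sqrt( 7) /7, 3*sqrt(17)/17, sqrt(3 ),E,sqrt(13 ),sqrt(17 ),3*sqrt(2 ), 37.17, 86] 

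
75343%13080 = 9943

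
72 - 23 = 49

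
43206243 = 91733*471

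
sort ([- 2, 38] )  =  [ - 2,38]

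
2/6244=1/3122 = 0.00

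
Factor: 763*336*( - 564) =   -  144591552 = -2^6*3^2 * 7^2 * 47^1*109^1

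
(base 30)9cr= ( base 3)102122100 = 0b10000100100111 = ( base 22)HBH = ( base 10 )8487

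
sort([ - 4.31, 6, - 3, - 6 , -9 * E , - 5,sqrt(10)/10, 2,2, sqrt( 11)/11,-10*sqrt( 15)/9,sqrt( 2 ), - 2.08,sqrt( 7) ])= [-9 * E,-6, -5 , - 4.31, - 10*sqrt( 15)/9, - 3 ,  -  2.08,sqrt(11 ) /11,sqrt( 10)/10, sqrt( 2), 2, 2,sqrt( 7), 6 ]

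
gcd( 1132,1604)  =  4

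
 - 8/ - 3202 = 4/1601 = 0.00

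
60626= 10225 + 50401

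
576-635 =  - 59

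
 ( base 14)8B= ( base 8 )173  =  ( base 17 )74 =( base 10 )123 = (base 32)3R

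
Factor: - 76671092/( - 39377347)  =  2^2*31^ ( - 1 )*751^1 * 25523^1*1270237^( - 1) 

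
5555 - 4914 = 641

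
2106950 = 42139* 50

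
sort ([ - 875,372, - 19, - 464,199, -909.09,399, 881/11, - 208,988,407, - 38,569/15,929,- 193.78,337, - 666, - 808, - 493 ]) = [ - 909.09 , - 875,- 808,  -  666, - 493, - 464, - 208, -193.78, - 38,  -  19,569/15, 881/11,199,  337,372,399,407, 929,988] 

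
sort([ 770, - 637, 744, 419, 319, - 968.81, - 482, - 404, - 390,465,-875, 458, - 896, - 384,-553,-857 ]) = [ - 968.81 , - 896,-875,-857, - 637, - 553, - 482, - 404, - 390, - 384,319, 419 , 458,465, 744,770 ]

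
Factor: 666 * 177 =2^1 * 3^3 * 37^1* 59^1 = 117882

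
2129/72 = 29 + 41/72 = 29.57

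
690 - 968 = - 278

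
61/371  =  61/371 = 0.16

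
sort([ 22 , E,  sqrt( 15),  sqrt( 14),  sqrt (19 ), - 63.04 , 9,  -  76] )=[-76,-63.04  ,  E,sqrt( 14 ),sqrt( 15),sqrt( 19 ),9 , 22 ] 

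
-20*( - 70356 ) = 1407120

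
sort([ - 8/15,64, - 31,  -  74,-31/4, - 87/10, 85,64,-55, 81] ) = [-74, -55,-31,-87/10, - 31/4,-8/15, 64,64,  81,85]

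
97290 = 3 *32430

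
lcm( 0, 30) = 0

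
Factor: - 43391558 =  - 2^1*7^3*43^1*1471^1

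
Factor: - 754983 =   -  3^2*149^1*563^1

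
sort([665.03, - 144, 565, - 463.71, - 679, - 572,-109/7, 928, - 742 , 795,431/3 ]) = [ - 742,- 679 , - 572, - 463.71 , - 144 , - 109/7,  431/3 , 565,665.03,795 , 928 ] 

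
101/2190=101/2190 = 0.05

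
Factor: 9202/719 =2^1*43^1 * 107^1*719^( - 1 ) 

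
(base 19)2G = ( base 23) 28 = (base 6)130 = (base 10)54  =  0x36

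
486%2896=486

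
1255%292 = 87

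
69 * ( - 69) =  - 4761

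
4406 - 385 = 4021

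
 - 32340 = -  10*3234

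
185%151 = 34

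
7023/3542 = 7023/3542  =  1.98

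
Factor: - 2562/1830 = -7/5 = -5^( - 1 )*7^1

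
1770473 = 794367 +976106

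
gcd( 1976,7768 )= 8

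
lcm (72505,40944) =3480240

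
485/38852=485/38852 = 0.01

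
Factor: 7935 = 3^1*5^1*23^2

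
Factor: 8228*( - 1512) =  -2^5*3^3 *7^1*11^2*17^1 = -12440736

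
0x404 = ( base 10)1028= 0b10000000100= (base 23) 1LG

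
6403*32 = 204896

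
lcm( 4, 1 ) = 4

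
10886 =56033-45147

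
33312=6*5552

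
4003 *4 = 16012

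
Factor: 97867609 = 7^1*307^1*45541^1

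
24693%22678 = 2015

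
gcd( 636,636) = 636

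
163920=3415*48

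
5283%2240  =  803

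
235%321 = 235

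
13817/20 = 13817/20 = 690.85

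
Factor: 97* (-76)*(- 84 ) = 2^4*3^1*7^1 *19^1*97^1 = 619248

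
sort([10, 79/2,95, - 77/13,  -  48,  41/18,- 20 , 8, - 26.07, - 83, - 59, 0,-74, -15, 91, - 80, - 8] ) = [  -  83, - 80,  -  74, - 59, -48,-26.07, - 20,-15, - 8,-77/13, 0, 41/18, 8,10,79/2 , 91, 95]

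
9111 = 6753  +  2358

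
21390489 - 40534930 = -19144441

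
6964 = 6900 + 64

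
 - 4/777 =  - 1 + 773/777 = -0.01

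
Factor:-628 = - 2^2 * 157^1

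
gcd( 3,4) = 1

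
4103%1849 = 405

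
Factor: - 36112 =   -  2^4 * 37^1*61^1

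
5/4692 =5/4692 = 0.00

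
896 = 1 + 895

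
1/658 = 1/658 = 0.00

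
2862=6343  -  3481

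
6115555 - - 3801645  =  9917200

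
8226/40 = 4113/20=205.65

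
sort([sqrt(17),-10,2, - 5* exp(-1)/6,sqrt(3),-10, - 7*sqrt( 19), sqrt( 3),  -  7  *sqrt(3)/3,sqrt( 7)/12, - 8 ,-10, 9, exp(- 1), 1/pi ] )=[-7*sqrt( 19), -10,-10, - 10,-8 ,-7*sqrt(3)/3,  -  5*exp(- 1) /6,sqrt( 7) /12,1/pi,exp( - 1 ),sqrt(3), sqrt(3 ), 2,sqrt(17), 9 ]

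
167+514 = 681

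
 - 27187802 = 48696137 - 75883939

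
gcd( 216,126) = 18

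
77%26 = 25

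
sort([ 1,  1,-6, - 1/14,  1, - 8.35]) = [ - 8.35,-6, - 1/14, 1, 1, 1]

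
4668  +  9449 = 14117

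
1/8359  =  1/8359  =  0.00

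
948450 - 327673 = 620777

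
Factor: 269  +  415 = 684 = 2^2 *3^2* 19^1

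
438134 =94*4661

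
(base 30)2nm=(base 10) 2512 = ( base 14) cb6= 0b100111010000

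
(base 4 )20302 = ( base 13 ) 343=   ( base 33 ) h1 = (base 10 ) 562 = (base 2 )1000110010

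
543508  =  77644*7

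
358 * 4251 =1521858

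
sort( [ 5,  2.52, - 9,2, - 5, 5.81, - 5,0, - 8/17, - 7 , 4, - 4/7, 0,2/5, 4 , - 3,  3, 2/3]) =[ - 9, -7, - 5 , -5, - 3, - 4/7 , - 8/17 , 0 , 0, 2/5,2/3, 2, 2.52, 3, 4, 4,5,5.81 ]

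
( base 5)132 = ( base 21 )20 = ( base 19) 24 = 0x2a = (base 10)42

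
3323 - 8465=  - 5142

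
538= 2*269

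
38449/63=38449/63=610.30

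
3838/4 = 959+ 1/2 = 959.50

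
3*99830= 299490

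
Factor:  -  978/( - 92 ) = 489/46= 2^( - 1)*3^1*23^( - 1)*163^1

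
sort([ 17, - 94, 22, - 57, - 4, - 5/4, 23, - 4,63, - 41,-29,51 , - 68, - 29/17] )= [ - 94,  -  68,-57, - 41, - 29, - 4, - 4, - 29/17, - 5/4, 17, 22, 23,51,63]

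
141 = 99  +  42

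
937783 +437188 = 1374971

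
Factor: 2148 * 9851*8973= 189868213404  =  2^2 * 3^3*179^1*997^1*9851^1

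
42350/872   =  48+247/436 =48.57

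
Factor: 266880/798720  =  2^ (-5 )*13^ (  -  1 )*139^1 = 139/416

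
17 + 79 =96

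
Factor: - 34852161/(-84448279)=3^1*1511^( - 1)*55889^( - 1 )*11617387^1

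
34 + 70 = 104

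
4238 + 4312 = 8550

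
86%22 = 20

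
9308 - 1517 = 7791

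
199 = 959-760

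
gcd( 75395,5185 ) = 85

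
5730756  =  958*5982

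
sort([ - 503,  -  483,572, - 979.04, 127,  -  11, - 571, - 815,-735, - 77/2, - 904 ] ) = [ - 979.04, - 904, - 815, - 735 , - 571,-503, - 483 ,-77/2, - 11,127,572 ] 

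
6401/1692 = 6401/1692 = 3.78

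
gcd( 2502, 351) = 9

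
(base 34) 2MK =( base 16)C08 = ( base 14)11A0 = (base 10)3080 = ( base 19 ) 8a2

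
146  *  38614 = 5637644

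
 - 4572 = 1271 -5843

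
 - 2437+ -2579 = - 5016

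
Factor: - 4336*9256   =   - 40134016 = - 2^7 * 13^1 * 89^1*271^1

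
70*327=22890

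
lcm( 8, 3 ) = 24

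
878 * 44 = 38632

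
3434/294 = 1717/147 = 11.68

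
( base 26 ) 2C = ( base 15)44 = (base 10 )64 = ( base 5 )224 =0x40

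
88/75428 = 22/18857 = 0.00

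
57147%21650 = 13847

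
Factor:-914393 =-251^1*3643^1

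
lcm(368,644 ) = 2576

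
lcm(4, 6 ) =12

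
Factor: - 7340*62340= - 2^4*3^1  *5^2*367^1*1039^1 =- 457575600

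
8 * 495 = 3960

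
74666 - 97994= - 23328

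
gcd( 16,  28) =4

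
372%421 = 372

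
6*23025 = 138150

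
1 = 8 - 7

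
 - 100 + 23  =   - 77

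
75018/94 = 37509/47 = 798.06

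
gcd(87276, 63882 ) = 42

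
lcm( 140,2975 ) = 11900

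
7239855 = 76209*95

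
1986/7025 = 1986/7025 = 0.28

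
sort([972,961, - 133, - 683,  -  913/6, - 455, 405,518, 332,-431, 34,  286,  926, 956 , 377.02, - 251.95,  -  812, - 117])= [-812, - 683, - 455, - 431, - 251.95,-913/6, - 133,-117,  34,286, 332 , 377.02, 405, 518, 926, 956, 961,972]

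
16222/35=16222/35= 463.49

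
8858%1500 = 1358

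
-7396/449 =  - 7396/449  =  -  16.47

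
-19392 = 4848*(  -  4 )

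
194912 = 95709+99203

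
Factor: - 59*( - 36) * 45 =2^2*3^4*5^1 * 59^1 = 95580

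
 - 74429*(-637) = 47411273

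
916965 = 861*1065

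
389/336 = 389/336 = 1.16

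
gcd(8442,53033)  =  1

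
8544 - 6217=2327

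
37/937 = 37/937 = 0.04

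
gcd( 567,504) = 63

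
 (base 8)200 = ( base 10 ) 128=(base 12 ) A8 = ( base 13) 9b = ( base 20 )68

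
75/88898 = 75/88898 = 0.00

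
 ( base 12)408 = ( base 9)718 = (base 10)584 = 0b1001001000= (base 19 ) 1be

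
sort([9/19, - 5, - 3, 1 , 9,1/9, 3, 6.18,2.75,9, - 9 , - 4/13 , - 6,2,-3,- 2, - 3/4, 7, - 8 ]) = [ - 9, - 8, - 6, - 5,- 3,  -  3, - 2, - 3/4, - 4/13 , 1/9 , 9/19,1,2, 2.75 , 3 , 6.18, 7, 9, 9]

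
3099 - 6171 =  - 3072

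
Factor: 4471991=97^1*46103^1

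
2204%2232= 2204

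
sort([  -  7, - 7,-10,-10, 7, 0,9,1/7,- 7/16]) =[-10, - 10 , - 7,-7, - 7/16, 0,1/7,7,  9]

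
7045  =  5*1409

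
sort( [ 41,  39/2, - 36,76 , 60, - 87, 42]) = [ - 87,  -  36,39/2, 41, 42, 60, 76]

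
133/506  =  133/506 = 0.26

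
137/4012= 137/4012 = 0.03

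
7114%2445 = 2224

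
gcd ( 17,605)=1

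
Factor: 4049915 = 5^1*809983^1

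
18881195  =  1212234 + 17668961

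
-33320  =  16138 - 49458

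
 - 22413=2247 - 24660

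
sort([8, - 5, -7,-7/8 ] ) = [ - 7, - 5,-7/8,8] 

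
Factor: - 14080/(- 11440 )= 16/13=2^4*13^( - 1)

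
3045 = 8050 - 5005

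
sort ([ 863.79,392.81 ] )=[392.81,  863.79 ]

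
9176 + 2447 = 11623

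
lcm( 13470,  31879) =956370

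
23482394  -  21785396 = 1696998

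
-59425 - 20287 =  - 79712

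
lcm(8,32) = 32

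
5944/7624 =743/953 = 0.78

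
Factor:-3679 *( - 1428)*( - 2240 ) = - 2^8*3^1*5^1*7^2*13^1*17^1*283^1 =-11768090880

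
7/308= 1/44  =  0.02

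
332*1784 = 592288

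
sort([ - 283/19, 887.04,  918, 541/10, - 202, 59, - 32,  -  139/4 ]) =[ - 202, - 139/4 , - 32,-283/19,541/10, 59, 887.04, 918]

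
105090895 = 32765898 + 72324997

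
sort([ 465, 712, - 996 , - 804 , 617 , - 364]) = [ - 996, - 804 , - 364, 465,617, 712]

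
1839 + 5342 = 7181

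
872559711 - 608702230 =263857481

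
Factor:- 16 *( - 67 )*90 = 2^5*3^2*5^1*67^1 = 96480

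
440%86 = 10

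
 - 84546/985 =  - 84546/985= -85.83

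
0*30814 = 0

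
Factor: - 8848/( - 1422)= 2^3*3^( - 2)*7^1 = 56/9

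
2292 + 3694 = 5986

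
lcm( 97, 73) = 7081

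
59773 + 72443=132216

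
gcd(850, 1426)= 2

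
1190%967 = 223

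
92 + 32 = 124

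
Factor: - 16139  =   - 16139^1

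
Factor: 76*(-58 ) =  - 4408 = - 2^3*19^1 * 29^1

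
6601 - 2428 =4173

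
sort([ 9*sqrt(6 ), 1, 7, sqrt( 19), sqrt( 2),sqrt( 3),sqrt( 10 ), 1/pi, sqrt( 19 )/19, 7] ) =[ sqrt( 19)/19, 1/pi, 1 , sqrt( 2), sqrt( 3), sqrt(10)  ,  sqrt( 19),7, 7, 9*sqrt(6) ]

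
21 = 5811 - 5790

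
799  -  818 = - 19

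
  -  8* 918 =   -  7344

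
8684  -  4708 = 3976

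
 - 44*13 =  - 572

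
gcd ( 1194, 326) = 2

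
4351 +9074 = 13425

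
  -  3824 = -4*956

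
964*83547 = 80539308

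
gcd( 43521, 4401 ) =489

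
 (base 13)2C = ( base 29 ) 19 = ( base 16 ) 26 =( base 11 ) 35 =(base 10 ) 38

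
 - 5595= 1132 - 6727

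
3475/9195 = 695/1839 = 0.38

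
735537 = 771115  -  35578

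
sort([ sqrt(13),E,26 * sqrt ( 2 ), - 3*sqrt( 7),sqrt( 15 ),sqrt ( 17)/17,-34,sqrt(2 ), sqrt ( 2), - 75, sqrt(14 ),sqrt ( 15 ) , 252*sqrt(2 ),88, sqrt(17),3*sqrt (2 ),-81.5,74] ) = [ - 81.5 ,  -  75, - 34, - 3 * sqrt ( 7 ),sqrt(17) /17, sqrt(2),sqrt( 2),E , sqrt(13 ),sqrt(14 ), sqrt( 15),sqrt( 15),sqrt( 17),3*sqrt(2),26*sqrt( 2 ),74,88,252*sqrt( 2 )]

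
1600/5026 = 800/2513 = 0.32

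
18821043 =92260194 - 73439151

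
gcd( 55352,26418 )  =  1258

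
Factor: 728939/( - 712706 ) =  - 2^( - 1)*23^1*41^1*461^( - 1) = -943/922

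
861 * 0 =0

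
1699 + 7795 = 9494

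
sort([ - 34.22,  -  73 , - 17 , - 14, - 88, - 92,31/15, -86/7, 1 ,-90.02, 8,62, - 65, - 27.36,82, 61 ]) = [ -92, - 90.02, - 88, - 73,-65, - 34.22, - 27.36, - 17, - 14, - 86/7, 1, 31/15, 8,61, 62 , 82]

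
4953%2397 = 159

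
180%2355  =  180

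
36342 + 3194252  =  3230594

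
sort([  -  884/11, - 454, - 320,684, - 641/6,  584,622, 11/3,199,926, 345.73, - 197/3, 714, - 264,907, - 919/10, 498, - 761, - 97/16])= [ - 761, - 454, - 320, - 264,  -  641/6,  -  919/10 , - 884/11, - 197/3, - 97/16 , 11/3,199,345.73,498 , 584,622,  684,  714,907,  926]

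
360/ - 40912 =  - 45/5114 = - 0.01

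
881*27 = 23787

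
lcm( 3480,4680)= 135720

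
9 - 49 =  - 40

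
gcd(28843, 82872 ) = 1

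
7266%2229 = 579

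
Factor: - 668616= - 2^3*3^1*13^1*2143^1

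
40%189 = 40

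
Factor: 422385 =3^1*  5^1*29^1*971^1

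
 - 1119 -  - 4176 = 3057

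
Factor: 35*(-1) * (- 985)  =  34475 = 5^2*7^1*197^1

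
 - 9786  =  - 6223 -3563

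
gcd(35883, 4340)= 1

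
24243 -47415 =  - 23172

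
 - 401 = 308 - 709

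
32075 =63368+-31293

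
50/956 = 25/478 =0.05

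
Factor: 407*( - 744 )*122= - 2^4* 3^1*11^1  *31^1*37^1 * 61^1 =- 36942576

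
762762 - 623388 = 139374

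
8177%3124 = 1929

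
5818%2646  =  526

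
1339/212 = 1339/212 = 6.32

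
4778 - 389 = 4389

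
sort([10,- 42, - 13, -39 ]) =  [-42, - 39 ,  -  13,  10]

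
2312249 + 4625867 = 6938116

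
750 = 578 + 172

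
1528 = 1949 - 421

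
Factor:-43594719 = - 3^1*7^1*557^1 * 3727^1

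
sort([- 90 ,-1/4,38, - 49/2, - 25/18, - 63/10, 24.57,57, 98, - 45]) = [ - 90,-45 , - 49/2, - 63/10, - 25/18, - 1/4, 24.57, 38,57,  98]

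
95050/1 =95050 = 95050.00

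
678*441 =298998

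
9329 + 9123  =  18452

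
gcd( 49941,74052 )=9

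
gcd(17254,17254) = 17254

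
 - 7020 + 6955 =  - 65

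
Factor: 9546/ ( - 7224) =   -  2^( - 2 )*7^( - 1)*37^1=- 37/28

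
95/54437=95/54437 = 0.00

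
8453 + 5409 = 13862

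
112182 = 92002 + 20180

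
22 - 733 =  -  711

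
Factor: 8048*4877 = 2^4*503^1*4877^1 =39250096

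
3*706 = 2118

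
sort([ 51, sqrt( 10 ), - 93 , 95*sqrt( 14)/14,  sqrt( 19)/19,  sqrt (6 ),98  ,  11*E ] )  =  [-93, sqrt( 19 )/19,  sqrt( 6) , sqrt( 10),95*sqrt( 14 ) /14, 11 * E , 51, 98]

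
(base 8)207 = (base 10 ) 135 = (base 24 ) 5f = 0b10000111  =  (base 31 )4b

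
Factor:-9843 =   -  3^1*17^1*193^1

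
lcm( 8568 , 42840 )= 42840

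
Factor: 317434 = 2^1*13^1*29^1 * 421^1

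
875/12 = 875/12=72.92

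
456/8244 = 38/687 =0.06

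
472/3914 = 236/1957 = 0.12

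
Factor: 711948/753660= 751/795  =  3^(  -  1 )*5^ (  -  1)*53^( - 1 ) * 751^1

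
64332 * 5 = 321660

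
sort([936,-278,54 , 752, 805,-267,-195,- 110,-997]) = [-997,- 278,- 267, -195, - 110, 54,752,805, 936 ]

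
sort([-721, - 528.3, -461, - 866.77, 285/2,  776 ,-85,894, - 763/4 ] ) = [-866.77, - 721, - 528.3,  -  461 ,-763/4,-85, 285/2,  776,894 ]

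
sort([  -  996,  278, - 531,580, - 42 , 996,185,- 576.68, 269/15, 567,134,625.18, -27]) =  [ - 996, - 576.68, -531, - 42, - 27, 269/15, 134,185,278, 567, 580,  625.18 , 996] 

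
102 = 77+25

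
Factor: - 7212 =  - 2^2*3^1*601^1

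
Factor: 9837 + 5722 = 15559^1   =  15559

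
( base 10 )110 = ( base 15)75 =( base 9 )132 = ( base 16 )6E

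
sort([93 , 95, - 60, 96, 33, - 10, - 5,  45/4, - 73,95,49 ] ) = [ - 73,-60, - 10, - 5,45/4, 33, 49,93, 95,95  ,  96 ] 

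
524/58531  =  524/58531 = 0.01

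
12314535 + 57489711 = 69804246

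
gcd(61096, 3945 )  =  1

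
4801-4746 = 55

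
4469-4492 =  - 23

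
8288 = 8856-568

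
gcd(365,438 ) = 73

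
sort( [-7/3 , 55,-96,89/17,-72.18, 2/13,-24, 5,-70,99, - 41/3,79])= [-96,  -  72.18,  -  70, -24, - 41/3,-7/3,2/13, 5,89/17,55,79, 99]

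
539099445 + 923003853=1462103298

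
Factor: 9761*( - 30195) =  - 3^2*5^1*11^1*43^1*61^1*227^1 = - 294733395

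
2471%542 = 303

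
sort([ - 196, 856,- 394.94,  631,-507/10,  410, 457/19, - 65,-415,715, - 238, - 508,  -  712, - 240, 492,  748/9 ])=[ - 712, - 508, - 415, - 394.94, - 240, - 238, - 196,- 65, - 507/10,  457/19 , 748/9, 410,  492,631,715, 856 ]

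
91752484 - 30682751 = 61069733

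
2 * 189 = 378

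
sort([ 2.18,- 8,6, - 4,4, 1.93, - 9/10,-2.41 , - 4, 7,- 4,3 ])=[-8, - 4, - 4, - 4 ,-2.41, -9/10,1.93,2.18,3, 4, 6, 7 ] 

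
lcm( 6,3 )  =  6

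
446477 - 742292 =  - 295815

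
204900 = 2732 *75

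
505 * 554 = 279770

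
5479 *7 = 38353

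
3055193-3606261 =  - 551068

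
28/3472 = 1/124=0.01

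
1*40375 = 40375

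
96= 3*32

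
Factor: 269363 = 19^1*14177^1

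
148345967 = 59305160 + 89040807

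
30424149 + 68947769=99371918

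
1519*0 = 0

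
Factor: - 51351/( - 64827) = 17117/21609 = 3^( - 2) * 7^ (-4) * 17117^1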